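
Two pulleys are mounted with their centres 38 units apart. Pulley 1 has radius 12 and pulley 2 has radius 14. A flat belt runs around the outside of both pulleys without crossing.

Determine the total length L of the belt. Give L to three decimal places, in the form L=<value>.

L=157.787

open belt: β = asin((r2−r1)/C) = asin(2/38) = 3.0170°
wrap1 = π − 2β = 173.9661°
wrap2 = π + 2β = 186.0339°
tangent length = C·cosβ = 37.9473
L = r1·wrap1 + r2·wrap2 + 2·C·cosβ = 12·3.0363 + 14·3.2469 + 2·37.9473 = 157.7867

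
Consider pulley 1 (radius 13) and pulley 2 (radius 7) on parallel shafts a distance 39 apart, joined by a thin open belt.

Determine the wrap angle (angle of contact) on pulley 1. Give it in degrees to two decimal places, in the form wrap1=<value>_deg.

wrap1=197.70_deg

open belt: β = asin((r2−r1)/C) = asin(-6/39) = -8.8499°
wrap1 = π − 2β = 197.6998°
wrap2 = π + 2β = 162.3002°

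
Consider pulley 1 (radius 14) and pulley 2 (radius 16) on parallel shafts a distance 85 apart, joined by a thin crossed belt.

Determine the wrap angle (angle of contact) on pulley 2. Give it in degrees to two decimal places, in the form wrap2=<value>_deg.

crossed belt: β = asin((r1+r2)/C) = asin(30/85) = 20.6673°
wrap1 = wrap2 = π + 2β = 221.3346°

wrap2=221.33_deg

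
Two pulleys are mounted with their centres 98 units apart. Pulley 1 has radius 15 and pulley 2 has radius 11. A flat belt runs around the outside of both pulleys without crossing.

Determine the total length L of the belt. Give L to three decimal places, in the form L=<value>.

L=277.845

open belt: β = asin((r2−r1)/C) = asin(-4/98) = -2.3393°
wrap1 = π − 2β = 184.6785°
wrap2 = π + 2β = 175.3215°
tangent length = C·cosβ = 97.9183
L = r1·wrap1 + r2·wrap2 + 2·C·cosβ = 15·3.2232 + 11·3.0599 + 2·97.9183 = 277.8447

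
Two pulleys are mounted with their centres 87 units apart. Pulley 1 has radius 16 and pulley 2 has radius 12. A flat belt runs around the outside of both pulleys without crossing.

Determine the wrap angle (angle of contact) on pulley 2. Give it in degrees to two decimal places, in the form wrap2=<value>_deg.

wrap2=174.73_deg

open belt: β = asin((r2−r1)/C) = asin(-4/87) = -2.6352°
wrap1 = π − 2β = 185.2704°
wrap2 = π + 2β = 174.7296°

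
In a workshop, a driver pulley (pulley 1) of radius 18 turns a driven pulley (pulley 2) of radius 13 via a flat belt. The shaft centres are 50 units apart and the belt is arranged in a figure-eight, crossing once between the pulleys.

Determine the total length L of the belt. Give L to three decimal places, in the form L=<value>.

crossed belt: β = asin((r1+r2)/C) = asin(31/50) = 38.3161°
wrap1 = wrap2 = π + 2β = 256.6323°
tangent length = C·cosβ = 39.2301
L = (r1+r2)·wrap + 2·C·cosβ = 31·4.4791 + 2·39.2301 = 217.3116

L=217.312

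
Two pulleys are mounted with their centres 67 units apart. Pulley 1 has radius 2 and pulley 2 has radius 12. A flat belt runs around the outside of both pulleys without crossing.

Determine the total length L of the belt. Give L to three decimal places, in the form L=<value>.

open belt: β = asin((r2−r1)/C) = asin(10/67) = 8.5837°
wrap1 = π − 2β = 162.8326°
wrap2 = π + 2β = 197.1674°
tangent length = C·cosβ = 66.2495
L = r1·wrap1 + r2·wrap2 + 2·C·cosβ = 2·2.8420 + 12·3.4412 + 2·66.2495 = 179.4776

L=179.478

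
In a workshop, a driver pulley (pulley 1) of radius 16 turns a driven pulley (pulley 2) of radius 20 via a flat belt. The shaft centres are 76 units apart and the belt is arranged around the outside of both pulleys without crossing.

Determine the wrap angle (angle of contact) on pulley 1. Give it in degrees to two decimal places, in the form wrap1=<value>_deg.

open belt: β = asin((r2−r1)/C) = asin(4/76) = 3.0170°
wrap1 = π − 2β = 173.9661°
wrap2 = π + 2β = 186.0339°

wrap1=173.97_deg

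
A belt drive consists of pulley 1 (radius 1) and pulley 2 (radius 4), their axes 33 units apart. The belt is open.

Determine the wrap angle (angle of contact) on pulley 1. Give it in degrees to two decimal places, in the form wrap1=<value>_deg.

wrap1=169.57_deg

open belt: β = asin((r2−r1)/C) = asin(3/33) = 5.2159°
wrap1 = π − 2β = 169.5682°
wrap2 = π + 2β = 190.4318°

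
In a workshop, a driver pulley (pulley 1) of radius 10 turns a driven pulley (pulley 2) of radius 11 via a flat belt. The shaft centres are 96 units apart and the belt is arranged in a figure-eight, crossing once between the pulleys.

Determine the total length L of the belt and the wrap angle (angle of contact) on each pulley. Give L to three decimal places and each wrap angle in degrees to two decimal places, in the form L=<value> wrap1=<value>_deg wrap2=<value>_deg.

crossed belt: β = asin((r1+r2)/C) = asin(21/96) = 12.6356°
wrap1 = wrap2 = π + 2β = 205.2713°
tangent length = C·cosβ = 93.6750
L = (r1+r2)·wrap + 2·C·cosβ = 21·3.5827 + 2·93.6750 = 262.5858

L=262.586 wrap1=205.27_deg wrap2=205.27_deg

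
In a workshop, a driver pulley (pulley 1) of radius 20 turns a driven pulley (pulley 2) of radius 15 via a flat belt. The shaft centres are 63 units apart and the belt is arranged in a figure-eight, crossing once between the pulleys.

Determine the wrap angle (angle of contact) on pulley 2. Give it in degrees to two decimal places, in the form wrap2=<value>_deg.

crossed belt: β = asin((r1+r2)/C) = asin(35/63) = 33.7490°
wrap1 = wrap2 = π + 2β = 247.4980°

wrap2=247.50_deg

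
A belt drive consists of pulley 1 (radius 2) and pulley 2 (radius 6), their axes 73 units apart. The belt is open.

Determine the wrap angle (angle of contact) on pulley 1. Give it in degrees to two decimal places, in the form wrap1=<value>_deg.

wrap1=173.72_deg

open belt: β = asin((r2−r1)/C) = asin(4/73) = 3.1411°
wrap1 = π − 2β = 173.7179°
wrap2 = π + 2β = 186.2821°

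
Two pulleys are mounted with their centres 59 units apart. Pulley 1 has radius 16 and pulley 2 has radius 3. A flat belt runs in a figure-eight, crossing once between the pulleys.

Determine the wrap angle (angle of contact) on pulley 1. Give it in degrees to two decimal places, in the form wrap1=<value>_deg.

crossed belt: β = asin((r1+r2)/C) = asin(19/59) = 18.7860°
wrap1 = wrap2 = π + 2β = 217.5719°

wrap1=217.57_deg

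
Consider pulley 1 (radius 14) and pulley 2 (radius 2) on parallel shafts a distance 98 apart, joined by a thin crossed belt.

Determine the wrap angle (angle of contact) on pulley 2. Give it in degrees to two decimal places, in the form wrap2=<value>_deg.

crossed belt: β = asin((r1+r2)/C) = asin(16/98) = 9.3965°
wrap1 = wrap2 = π + 2β = 198.7930°

wrap2=198.79_deg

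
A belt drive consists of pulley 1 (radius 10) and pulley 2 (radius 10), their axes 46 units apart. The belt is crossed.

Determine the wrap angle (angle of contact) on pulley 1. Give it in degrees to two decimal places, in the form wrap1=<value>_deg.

wrap1=231.54_deg

crossed belt: β = asin((r1+r2)/C) = asin(20/46) = 25.7715°
wrap1 = wrap2 = π + 2β = 231.5429°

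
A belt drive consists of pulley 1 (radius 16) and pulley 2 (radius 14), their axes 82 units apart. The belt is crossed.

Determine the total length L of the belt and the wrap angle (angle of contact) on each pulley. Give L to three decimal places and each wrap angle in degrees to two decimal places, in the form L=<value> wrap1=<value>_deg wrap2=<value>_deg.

L=269.351 wrap1=222.92_deg wrap2=222.92_deg

crossed belt: β = asin((r1+r2)/C) = asin(30/82) = 21.4601°
wrap1 = wrap2 = π + 2β = 222.9203°
tangent length = C·cosβ = 76.3151
L = (r1+r2)·wrap + 2·C·cosβ = 30·3.8907 + 2·76.3151 = 269.3510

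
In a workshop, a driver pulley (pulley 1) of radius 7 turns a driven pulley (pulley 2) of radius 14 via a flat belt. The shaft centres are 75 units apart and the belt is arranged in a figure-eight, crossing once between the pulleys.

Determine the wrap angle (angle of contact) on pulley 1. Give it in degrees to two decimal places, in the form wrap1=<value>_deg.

crossed belt: β = asin((r1+r2)/C) = asin(21/75) = 16.2602°
wrap1 = wrap2 = π + 2β = 212.5204°

wrap1=212.52_deg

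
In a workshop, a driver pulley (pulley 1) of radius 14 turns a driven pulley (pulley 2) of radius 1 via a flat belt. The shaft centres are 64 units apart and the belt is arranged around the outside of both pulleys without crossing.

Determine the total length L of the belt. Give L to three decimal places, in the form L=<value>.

open belt: β = asin((r2−r1)/C) = asin(-13/64) = -11.7198°
wrap1 = π − 2β = 203.4395°
wrap2 = π + 2β = 156.5605°
tangent length = C·cosβ = 62.6658
L = r1·wrap1 + r2·wrap2 + 2·C·cosβ = 14·3.5507 + 1·2.7325 + 2·62.6658 = 177.7737

L=177.774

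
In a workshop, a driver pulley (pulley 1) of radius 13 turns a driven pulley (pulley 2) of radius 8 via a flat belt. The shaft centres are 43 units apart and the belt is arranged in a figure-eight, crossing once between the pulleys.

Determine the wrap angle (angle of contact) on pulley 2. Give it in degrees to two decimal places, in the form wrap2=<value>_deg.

wrap2=238.47_deg

crossed belt: β = asin((r1+r2)/C) = asin(21/43) = 29.2336°
wrap1 = wrap2 = π + 2β = 238.4673°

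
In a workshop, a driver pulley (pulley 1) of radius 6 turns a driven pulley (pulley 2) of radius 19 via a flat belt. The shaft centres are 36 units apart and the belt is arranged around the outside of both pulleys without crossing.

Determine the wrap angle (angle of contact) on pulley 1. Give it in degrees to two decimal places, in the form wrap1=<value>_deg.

open belt: β = asin((r2−r1)/C) = asin(13/36) = 21.1684°
wrap1 = π − 2β = 137.6631°
wrap2 = π + 2β = 222.3369°

wrap1=137.66_deg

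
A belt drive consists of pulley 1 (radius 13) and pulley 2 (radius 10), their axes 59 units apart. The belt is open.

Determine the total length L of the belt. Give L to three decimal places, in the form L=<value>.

L=190.409

open belt: β = asin((r2−r1)/C) = asin(-3/59) = -2.9146°
wrap1 = π − 2β = 185.8292°
wrap2 = π + 2β = 174.1708°
tangent length = C·cosβ = 58.9237
L = r1·wrap1 + r2·wrap2 + 2·C·cosβ = 13·3.2433 + 10·3.0399 + 2·58.9237 = 190.4092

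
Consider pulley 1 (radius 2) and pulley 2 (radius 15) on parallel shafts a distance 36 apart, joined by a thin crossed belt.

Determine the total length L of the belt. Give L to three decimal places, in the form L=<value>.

L=133.595

crossed belt: β = asin((r1+r2)/C) = asin(17/36) = 28.1786°
wrap1 = wrap2 = π + 2β = 236.3573°
tangent length = C·cosβ = 31.7333
L = (r1+r2)·wrap + 2·C·cosβ = 17·4.1252 + 2·31.7333 = 133.5951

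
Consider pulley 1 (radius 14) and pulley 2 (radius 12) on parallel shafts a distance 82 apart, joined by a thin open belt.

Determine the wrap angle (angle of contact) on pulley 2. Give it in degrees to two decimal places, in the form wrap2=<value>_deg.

open belt: β = asin((r2−r1)/C) = asin(-2/82) = -1.3976°
wrap1 = π − 2β = 182.7952°
wrap2 = π + 2β = 177.2048°

wrap2=177.20_deg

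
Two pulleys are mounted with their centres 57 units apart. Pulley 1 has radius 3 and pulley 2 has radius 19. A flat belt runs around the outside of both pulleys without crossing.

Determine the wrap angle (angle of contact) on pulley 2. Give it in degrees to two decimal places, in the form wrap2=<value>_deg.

wrap2=212.60_deg

open belt: β = asin((r2−r1)/C) = asin(16/57) = 16.3021°
wrap1 = π − 2β = 147.3958°
wrap2 = π + 2β = 212.6042°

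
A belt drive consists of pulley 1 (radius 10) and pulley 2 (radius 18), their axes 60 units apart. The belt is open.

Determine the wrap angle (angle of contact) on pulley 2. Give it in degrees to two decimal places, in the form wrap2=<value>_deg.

wrap2=195.32_deg

open belt: β = asin((r2−r1)/C) = asin(8/60) = 7.6623°
wrap1 = π − 2β = 164.6755°
wrap2 = π + 2β = 195.3245°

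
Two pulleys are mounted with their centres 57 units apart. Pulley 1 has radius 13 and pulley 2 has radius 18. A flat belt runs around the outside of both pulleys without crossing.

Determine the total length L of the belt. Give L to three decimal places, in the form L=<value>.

L=211.828

open belt: β = asin((r2−r1)/C) = asin(5/57) = 5.0324°
wrap1 = π − 2β = 169.9352°
wrap2 = π + 2β = 190.0648°
tangent length = C·cosβ = 56.7803
L = r1·wrap1 + r2·wrap2 + 2·C·cosβ = 13·2.9659 + 18·3.3173 + 2·56.7803 = 211.8283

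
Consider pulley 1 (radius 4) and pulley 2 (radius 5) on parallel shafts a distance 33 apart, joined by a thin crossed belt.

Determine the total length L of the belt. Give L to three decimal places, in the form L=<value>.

crossed belt: β = asin((r1+r2)/C) = asin(9/33) = 15.8266°
wrap1 = wrap2 = π + 2β = 211.6532°
tangent length = C·cosβ = 31.7490
L = (r1+r2)·wrap + 2·C·cosβ = 9·3.6940 + 2·31.7490 = 96.7444

L=96.744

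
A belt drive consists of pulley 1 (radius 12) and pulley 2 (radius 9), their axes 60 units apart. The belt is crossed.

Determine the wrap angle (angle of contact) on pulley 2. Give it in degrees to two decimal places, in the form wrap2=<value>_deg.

wrap2=220.97_deg

crossed belt: β = asin((r1+r2)/C) = asin(21/60) = 20.4873°
wrap1 = wrap2 = π + 2β = 220.9746°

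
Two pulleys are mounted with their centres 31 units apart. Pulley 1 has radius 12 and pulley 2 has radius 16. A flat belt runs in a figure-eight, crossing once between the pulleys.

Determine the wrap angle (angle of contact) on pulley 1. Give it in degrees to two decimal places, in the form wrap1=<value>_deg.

crossed belt: β = asin((r1+r2)/C) = asin(28/31) = 64.5854°
wrap1 = wrap2 = π + 2β = 309.1708°

wrap1=309.17_deg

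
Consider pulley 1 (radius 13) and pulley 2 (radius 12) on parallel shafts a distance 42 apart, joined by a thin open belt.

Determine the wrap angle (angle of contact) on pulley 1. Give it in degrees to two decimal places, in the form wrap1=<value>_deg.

open belt: β = asin((r2−r1)/C) = asin(-1/42) = -1.3643°
wrap1 = π − 2β = 182.7286°
wrap2 = π + 2β = 177.2714°

wrap1=182.73_deg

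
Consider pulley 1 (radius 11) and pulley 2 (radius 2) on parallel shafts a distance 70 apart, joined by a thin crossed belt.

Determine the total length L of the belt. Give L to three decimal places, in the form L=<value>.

L=183.262

crossed belt: β = asin((r1+r2)/C) = asin(13/70) = 10.7028°
wrap1 = wrap2 = π + 2β = 201.4056°
tangent length = C·cosβ = 68.7823
L = (r1+r2)·wrap + 2·C·cosβ = 13·3.5152 + 2·68.7823 = 183.2620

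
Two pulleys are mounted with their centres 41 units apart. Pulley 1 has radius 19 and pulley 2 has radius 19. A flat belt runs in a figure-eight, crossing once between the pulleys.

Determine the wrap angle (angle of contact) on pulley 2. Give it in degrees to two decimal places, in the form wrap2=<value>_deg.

wrap2=315.89_deg

crossed belt: β = asin((r1+r2)/C) = asin(38/41) = 67.9458°
wrap1 = wrap2 = π + 2β = 315.8917°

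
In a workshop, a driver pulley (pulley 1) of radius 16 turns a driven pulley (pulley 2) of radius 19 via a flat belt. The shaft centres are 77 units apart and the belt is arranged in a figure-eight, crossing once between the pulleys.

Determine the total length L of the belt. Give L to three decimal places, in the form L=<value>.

L=280.157

crossed belt: β = asin((r1+r2)/C) = asin(35/77) = 27.0357°
wrap1 = wrap2 = π + 2β = 234.0714°
tangent length = C·cosβ = 68.5857
L = (r1+r2)·wrap + 2·C·cosβ = 35·4.0853 + 2·68.5857 = 280.1575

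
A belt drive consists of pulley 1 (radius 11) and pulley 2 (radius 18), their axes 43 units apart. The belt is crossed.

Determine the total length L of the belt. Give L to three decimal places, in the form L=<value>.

L=197.534

crossed belt: β = asin((r1+r2)/C) = asin(29/43) = 42.4090°
wrap1 = wrap2 = π + 2β = 264.8180°
tangent length = C·cosβ = 31.7490
L = (r1+r2)·wrap + 2·C·cosβ = 29·4.6219 + 2·31.7490 = 197.5345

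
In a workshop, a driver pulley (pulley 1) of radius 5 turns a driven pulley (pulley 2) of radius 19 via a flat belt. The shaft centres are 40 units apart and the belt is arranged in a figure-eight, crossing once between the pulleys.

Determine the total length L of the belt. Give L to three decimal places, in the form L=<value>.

crossed belt: β = asin((r1+r2)/C) = asin(24/40) = 36.8699°
wrap1 = wrap2 = π + 2β = 253.7398°
tangent length = C·cosβ = 32.0000
L = (r1+r2)·wrap + 2·C·cosβ = 24·4.4286 + 2·32.0000 = 170.2863

L=170.286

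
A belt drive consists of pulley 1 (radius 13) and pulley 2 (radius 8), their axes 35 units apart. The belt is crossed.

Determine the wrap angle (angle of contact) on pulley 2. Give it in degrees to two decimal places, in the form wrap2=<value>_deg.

wrap2=253.74_deg

crossed belt: β = asin((r1+r2)/C) = asin(21/35) = 36.8699°
wrap1 = wrap2 = π + 2β = 253.7398°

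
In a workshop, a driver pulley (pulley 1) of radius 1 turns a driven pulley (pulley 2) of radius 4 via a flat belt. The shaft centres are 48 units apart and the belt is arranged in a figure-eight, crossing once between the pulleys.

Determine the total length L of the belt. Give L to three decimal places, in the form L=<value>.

crossed belt: β = asin((r1+r2)/C) = asin(5/48) = 5.9792°
wrap1 = wrap2 = π + 2β = 191.9583°
tangent length = C·cosβ = 47.7389
L = (r1+r2)·wrap + 2·C·cosβ = 5·3.3503 + 2·47.7389 = 112.2293

L=112.229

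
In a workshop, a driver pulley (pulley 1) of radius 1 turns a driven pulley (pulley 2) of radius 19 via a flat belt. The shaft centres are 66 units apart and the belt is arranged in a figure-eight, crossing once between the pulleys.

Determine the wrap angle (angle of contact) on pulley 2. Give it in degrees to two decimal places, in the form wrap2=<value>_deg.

crossed belt: β = asin((r1+r2)/C) = asin(20/66) = 17.6397°
wrap1 = wrap2 = π + 2β = 215.2794°

wrap2=215.28_deg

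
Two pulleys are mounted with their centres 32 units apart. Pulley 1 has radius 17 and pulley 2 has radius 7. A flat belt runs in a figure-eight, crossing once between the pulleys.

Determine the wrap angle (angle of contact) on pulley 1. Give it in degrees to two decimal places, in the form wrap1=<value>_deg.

wrap1=277.18_deg

crossed belt: β = asin((r1+r2)/C) = asin(24/32) = 48.5904°
wrap1 = wrap2 = π + 2β = 277.1808°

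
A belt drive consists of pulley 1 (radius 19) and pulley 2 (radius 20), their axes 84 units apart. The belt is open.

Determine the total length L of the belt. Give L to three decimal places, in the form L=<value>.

L=290.534

open belt: β = asin((r2−r1)/C) = asin(1/84) = 0.6821°
wrap1 = π − 2β = 178.6358°
wrap2 = π + 2β = 181.3642°
tangent length = C·cosβ = 83.9940
L = r1·wrap1 + r2·wrap2 + 2·C·cosβ = 19·3.1178 + 20·3.1654 + 2·83.9940 = 290.5340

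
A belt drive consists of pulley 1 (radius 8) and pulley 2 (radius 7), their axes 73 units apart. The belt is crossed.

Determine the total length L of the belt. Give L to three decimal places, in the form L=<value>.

L=196.217

crossed belt: β = asin((r1+r2)/C) = asin(15/73) = 11.8576°
wrap1 = wrap2 = π + 2β = 203.7151°
tangent length = C·cosβ = 71.4423
L = (r1+r2)·wrap + 2·C·cosβ = 15·3.5555 + 2·71.4423 = 196.2171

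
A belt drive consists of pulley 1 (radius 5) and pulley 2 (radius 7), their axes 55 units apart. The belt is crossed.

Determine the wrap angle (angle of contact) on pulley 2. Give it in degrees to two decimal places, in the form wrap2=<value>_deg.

crossed belt: β = asin((r1+r2)/C) = asin(12/55) = 12.6023°
wrap1 = wrap2 = π + 2β = 205.2045°

wrap2=205.20_deg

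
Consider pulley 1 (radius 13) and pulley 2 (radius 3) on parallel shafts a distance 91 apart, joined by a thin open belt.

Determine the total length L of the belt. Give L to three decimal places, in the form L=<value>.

open belt: β = asin((r2−r1)/C) = asin(-10/91) = -6.3090°
wrap1 = π − 2β = 192.6180°
wrap2 = π + 2β = 167.3820°
tangent length = C·cosβ = 90.4489
L = r1·wrap1 + r2·wrap2 + 2·C·cosβ = 13·3.3618 + 3·2.9214 + 2·90.4489 = 233.3655

L=233.365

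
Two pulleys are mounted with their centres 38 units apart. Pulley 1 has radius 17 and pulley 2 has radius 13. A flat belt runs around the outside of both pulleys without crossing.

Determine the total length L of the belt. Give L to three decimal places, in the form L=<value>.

L=170.669

open belt: β = asin((r2−r1)/C) = asin(-4/38) = -6.0423°
wrap1 = π − 2β = 192.0847°
wrap2 = π + 2β = 167.9153°
tangent length = C·cosβ = 37.7889
L = r1·wrap1 + r2·wrap2 + 2·C·cosβ = 17·3.3525 + 13·2.9307 + 2·37.7889 = 170.6692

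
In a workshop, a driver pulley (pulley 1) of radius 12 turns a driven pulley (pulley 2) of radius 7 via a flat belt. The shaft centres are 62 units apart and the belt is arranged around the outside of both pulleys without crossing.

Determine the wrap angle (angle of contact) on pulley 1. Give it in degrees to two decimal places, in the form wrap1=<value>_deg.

wrap1=189.25_deg

open belt: β = asin((r2−r1)/C) = asin(-5/62) = -4.6257°
wrap1 = π − 2β = 189.2513°
wrap2 = π + 2β = 170.7487°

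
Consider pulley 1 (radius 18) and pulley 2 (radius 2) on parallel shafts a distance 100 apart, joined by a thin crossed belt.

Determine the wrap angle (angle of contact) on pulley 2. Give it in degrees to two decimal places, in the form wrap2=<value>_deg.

crossed belt: β = asin((r1+r2)/C) = asin(20/100) = 11.5370°
wrap1 = wrap2 = π + 2β = 203.0739°

wrap2=203.07_deg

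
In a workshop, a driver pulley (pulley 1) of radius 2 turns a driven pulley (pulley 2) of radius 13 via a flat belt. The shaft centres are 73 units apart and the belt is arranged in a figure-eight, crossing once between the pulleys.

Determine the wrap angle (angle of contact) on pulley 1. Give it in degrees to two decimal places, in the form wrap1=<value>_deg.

wrap1=203.72_deg

crossed belt: β = asin((r1+r2)/C) = asin(15/73) = 11.8576°
wrap1 = wrap2 = π + 2β = 203.7151°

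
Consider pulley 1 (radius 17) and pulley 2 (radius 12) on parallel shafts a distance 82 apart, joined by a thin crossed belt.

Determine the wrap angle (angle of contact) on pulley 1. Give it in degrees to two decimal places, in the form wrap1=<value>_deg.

wrap1=221.42_deg

crossed belt: β = asin((r1+r2)/C) = asin(29/82) = 20.7113°
wrap1 = wrap2 = π + 2β = 221.4225°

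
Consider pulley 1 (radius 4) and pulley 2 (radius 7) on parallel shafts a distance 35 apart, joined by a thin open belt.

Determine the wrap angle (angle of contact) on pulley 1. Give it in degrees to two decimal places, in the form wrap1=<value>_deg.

wrap1=170.17_deg

open belt: β = asin((r2−r1)/C) = asin(3/35) = 4.9171°
wrap1 = π − 2β = 170.1658°
wrap2 = π + 2β = 189.8342°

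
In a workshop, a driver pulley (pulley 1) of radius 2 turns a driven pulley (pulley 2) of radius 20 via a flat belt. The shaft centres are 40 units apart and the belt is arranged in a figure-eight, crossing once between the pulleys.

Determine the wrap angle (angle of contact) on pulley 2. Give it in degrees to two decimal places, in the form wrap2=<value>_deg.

crossed belt: β = asin((r1+r2)/C) = asin(22/40) = 33.3670°
wrap1 = wrap2 = π + 2β = 246.7340°

wrap2=246.73_deg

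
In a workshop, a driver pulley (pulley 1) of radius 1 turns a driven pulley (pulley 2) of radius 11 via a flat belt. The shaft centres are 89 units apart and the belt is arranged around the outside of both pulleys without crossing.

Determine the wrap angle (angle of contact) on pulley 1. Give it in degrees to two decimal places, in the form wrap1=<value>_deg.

open belt: β = asin((r2−r1)/C) = asin(10/89) = 6.4514°
wrap1 = π − 2β = 167.0973°
wrap2 = π + 2β = 192.9027°

wrap1=167.10_deg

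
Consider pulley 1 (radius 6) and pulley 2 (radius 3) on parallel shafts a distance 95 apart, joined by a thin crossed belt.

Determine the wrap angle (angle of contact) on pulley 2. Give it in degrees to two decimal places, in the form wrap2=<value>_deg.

wrap2=190.87_deg

crossed belt: β = asin((r1+r2)/C) = asin(9/95) = 5.4362°
wrap1 = wrap2 = π + 2β = 190.8723°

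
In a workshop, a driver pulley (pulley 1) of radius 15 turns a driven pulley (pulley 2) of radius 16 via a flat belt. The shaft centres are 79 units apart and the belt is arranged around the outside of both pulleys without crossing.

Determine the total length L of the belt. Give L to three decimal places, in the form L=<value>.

open belt: β = asin((r2−r1)/C) = asin(1/79) = 0.7253°
wrap1 = π − 2β = 178.5494°
wrap2 = π + 2β = 181.4506°
tangent length = C·cosβ = 78.9937
L = r1·wrap1 + r2·wrap2 + 2·C·cosβ = 15·3.1163 + 16·3.1669 + 2·78.9937 = 255.4020

L=255.402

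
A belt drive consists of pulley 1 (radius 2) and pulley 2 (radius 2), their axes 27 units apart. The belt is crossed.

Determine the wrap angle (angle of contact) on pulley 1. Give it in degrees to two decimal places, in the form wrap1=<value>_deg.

wrap1=197.04_deg

crossed belt: β = asin((r1+r2)/C) = asin(4/27) = 8.5196°
wrap1 = wrap2 = π + 2β = 197.0392°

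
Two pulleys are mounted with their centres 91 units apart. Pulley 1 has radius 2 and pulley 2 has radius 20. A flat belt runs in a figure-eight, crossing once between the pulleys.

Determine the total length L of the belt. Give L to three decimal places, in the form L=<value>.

L=256.460

crossed belt: β = asin((r1+r2)/C) = asin(22/91) = 13.9903°
wrap1 = wrap2 = π + 2β = 207.9807°
tangent length = C·cosβ = 88.3006
L = (r1+r2)·wrap + 2·C·cosβ = 22·3.6299 + 2·88.3006 = 256.4601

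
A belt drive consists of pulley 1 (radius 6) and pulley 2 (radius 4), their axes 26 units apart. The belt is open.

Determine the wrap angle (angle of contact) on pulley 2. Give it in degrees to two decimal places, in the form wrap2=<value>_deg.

open belt: β = asin((r2−r1)/C) = asin(-2/26) = -4.4117°
wrap1 = π − 2β = 188.8235°
wrap2 = π + 2β = 171.1765°

wrap2=171.18_deg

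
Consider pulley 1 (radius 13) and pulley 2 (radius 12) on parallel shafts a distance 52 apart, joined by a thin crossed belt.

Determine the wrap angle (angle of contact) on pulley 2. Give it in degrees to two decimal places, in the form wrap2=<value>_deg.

wrap2=237.47_deg

crossed belt: β = asin((r1+r2)/C) = asin(25/52) = 28.7357°
wrap1 = wrap2 = π + 2β = 237.4713°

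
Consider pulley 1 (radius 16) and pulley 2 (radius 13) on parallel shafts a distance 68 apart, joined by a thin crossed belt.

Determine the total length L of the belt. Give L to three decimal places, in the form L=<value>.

L=239.672

crossed belt: β = asin((r1+r2)/C) = asin(29/68) = 25.2438°
wrap1 = wrap2 = π + 2β = 230.4876°
tangent length = C·cosβ = 61.5061
L = (r1+r2)·wrap + 2·C·cosβ = 29·4.0228 + 2·61.5061 = 239.6724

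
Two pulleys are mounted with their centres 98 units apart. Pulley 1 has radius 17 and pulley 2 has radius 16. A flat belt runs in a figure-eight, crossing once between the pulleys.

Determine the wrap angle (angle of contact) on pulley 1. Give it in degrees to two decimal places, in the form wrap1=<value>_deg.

crossed belt: β = asin((r1+r2)/C) = asin(33/98) = 19.6781°
wrap1 = wrap2 = π + 2β = 219.3561°

wrap1=219.36_deg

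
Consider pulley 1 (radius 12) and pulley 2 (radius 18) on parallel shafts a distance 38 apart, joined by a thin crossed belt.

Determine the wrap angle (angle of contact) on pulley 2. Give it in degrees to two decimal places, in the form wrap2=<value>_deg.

crossed belt: β = asin((r1+r2)/C) = asin(30/38) = 52.1364°
wrap1 = wrap2 = π + 2β = 284.2727°

wrap2=284.27_deg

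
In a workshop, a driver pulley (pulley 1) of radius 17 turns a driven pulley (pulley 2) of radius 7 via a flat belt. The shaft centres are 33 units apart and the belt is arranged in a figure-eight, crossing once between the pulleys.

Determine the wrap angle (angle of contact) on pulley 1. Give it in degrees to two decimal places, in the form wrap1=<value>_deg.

crossed belt: β = asin((r1+r2)/C) = asin(24/33) = 46.6582°
wrap1 = wrap2 = π + 2β = 273.3165°

wrap1=273.32_deg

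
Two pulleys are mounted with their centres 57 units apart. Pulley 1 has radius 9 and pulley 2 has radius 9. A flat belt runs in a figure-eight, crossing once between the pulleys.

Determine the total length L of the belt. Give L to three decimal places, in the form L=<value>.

crossed belt: β = asin((r1+r2)/C) = asin(18/57) = 18.4085°
wrap1 = wrap2 = π + 2β = 216.8170°
tangent length = C·cosβ = 54.0833
L = (r1+r2)·wrap + 2·C·cosβ = 18·3.7842 + 2·54.0833 = 176.2816

L=176.282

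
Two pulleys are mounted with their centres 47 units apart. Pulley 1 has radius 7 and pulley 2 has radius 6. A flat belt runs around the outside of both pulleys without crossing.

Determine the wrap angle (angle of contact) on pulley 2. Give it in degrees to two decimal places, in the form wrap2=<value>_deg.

wrap2=177.56_deg

open belt: β = asin((r2−r1)/C) = asin(-1/47) = -1.2192°
wrap1 = π − 2β = 182.4383°
wrap2 = π + 2β = 177.5617°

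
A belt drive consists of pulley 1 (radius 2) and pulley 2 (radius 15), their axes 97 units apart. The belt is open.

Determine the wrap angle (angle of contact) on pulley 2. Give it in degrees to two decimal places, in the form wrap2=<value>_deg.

open belt: β = asin((r2−r1)/C) = asin(13/97) = 7.7020°
wrap1 = π − 2β = 164.5960°
wrap2 = π + 2β = 195.4040°

wrap2=195.40_deg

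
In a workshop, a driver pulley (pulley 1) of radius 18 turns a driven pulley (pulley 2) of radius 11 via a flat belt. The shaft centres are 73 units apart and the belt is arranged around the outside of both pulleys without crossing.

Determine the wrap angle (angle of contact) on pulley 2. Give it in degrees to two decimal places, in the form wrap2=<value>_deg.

open belt: β = asin((r2−r1)/C) = asin(-7/73) = -5.5026°
wrap1 = π − 2β = 191.0051°
wrap2 = π + 2β = 168.9949°

wrap2=168.99_deg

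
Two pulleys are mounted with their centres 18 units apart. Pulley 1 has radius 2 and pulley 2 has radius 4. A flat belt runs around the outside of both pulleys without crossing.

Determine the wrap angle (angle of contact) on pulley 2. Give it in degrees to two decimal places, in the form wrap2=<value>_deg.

wrap2=192.76_deg

open belt: β = asin((r2−r1)/C) = asin(2/18) = 6.3794°
wrap1 = π − 2β = 167.2413°
wrap2 = π + 2β = 192.7587°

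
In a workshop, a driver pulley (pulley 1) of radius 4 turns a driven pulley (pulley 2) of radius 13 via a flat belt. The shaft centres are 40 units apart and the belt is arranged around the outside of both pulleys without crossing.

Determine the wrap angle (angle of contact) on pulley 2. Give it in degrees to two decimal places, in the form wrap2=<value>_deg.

open belt: β = asin((r2−r1)/C) = asin(9/40) = 13.0029°
wrap1 = π − 2β = 153.9942°
wrap2 = π + 2β = 206.0058°

wrap2=206.01_deg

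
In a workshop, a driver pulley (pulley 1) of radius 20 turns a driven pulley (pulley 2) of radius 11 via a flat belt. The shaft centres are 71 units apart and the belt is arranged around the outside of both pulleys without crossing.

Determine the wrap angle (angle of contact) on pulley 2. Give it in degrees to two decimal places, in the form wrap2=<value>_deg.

open belt: β = asin((r2−r1)/C) = asin(-9/71) = -7.2824°
wrap1 = π − 2β = 194.5649°
wrap2 = π + 2β = 165.4351°

wrap2=165.44_deg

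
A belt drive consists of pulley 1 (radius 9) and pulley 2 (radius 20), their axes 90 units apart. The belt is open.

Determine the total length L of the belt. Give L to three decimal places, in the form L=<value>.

L=272.452

open belt: β = asin((r2−r1)/C) = asin(11/90) = 7.0204°
wrap1 = π − 2β = 165.9593°
wrap2 = π + 2β = 194.0407°
tangent length = C·cosβ = 89.3252
L = r1·wrap1 + r2·wrap2 + 2·C·cosβ = 9·2.8965 + 20·3.3866 + 2·89.3252 = 272.4523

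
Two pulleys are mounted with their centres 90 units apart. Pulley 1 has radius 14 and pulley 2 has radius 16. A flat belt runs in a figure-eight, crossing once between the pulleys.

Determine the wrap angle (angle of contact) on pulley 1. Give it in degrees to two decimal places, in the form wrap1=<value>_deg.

crossed belt: β = asin((r1+r2)/C) = asin(30/90) = 19.4712°
wrap1 = wrap2 = π + 2β = 218.9424°

wrap1=218.94_deg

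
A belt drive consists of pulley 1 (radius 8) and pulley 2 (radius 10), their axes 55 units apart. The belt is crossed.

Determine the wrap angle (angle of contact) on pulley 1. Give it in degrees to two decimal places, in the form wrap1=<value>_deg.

crossed belt: β = asin((r1+r2)/C) = asin(18/55) = 19.1033°
wrap1 = wrap2 = π + 2β = 218.2066°

wrap1=218.21_deg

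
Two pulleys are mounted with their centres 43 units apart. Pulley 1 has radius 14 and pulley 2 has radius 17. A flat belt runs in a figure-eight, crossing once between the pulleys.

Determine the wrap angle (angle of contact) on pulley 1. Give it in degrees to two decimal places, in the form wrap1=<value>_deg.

crossed belt: β = asin((r1+r2)/C) = asin(31/43) = 46.1313°
wrap1 = wrap2 = π + 2β = 272.2627°

wrap1=272.26_deg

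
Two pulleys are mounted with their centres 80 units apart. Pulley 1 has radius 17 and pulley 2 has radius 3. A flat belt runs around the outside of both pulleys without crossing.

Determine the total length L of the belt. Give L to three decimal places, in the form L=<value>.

open belt: β = asin((r2−r1)/C) = asin(-14/80) = -10.0787°
wrap1 = π − 2β = 200.1573°
wrap2 = π + 2β = 159.8427°
tangent length = C·cosβ = 78.7655
L = r1·wrap1 + r2·wrap2 + 2·C·cosβ = 17·3.4934 + 3·2.7898 + 2·78.7655 = 225.2882

L=225.288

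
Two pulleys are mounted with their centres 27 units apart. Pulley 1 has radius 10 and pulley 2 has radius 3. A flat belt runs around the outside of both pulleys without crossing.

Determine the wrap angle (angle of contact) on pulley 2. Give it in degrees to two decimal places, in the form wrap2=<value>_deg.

open belt: β = asin((r2−r1)/C) = asin(-7/27) = -15.0261°
wrap1 = π − 2β = 210.0522°
wrap2 = π + 2β = 149.9478°

wrap2=149.95_deg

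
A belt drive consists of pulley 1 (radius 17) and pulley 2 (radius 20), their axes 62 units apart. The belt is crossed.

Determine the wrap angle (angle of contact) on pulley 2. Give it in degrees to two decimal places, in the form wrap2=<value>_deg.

wrap2=253.28_deg

crossed belt: β = asin((r1+r2)/C) = asin(37/62) = 36.6392°
wrap1 = wrap2 = π + 2β = 253.2784°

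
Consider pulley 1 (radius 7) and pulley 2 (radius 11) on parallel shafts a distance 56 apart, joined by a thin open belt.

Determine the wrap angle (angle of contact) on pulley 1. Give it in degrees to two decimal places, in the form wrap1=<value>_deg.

open belt: β = asin((r2−r1)/C) = asin(4/56) = 4.0960°
wrap1 = π − 2β = 171.8079°
wrap2 = π + 2β = 188.1921°

wrap1=171.81_deg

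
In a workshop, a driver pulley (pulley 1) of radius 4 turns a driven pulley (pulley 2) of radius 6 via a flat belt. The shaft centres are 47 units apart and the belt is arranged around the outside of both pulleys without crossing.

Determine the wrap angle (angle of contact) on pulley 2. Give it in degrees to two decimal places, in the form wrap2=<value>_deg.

open belt: β = asin((r2−r1)/C) = asin(2/47) = 2.4389°
wrap1 = π − 2β = 175.1223°
wrap2 = π + 2β = 184.8777°

wrap2=184.88_deg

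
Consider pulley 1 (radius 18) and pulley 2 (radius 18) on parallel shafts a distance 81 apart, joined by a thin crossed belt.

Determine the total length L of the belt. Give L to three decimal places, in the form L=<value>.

L=291.378

crossed belt: β = asin((r1+r2)/C) = asin(36/81) = 26.3878°
wrap1 = wrap2 = π + 2β = 232.7756°
tangent length = C·cosβ = 72.5603
L = (r1+r2)·wrap + 2·C·cosβ = 36·4.0627 + 2·72.5603 = 291.3779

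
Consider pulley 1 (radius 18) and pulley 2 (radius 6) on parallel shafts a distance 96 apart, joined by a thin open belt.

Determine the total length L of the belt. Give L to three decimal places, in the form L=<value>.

L=268.900

open belt: β = asin((r2−r1)/C) = asin(-12/96) = -7.1808°
wrap1 = π − 2β = 194.3615°
wrap2 = π + 2β = 165.6385°
tangent length = C·cosβ = 95.2470
L = r1·wrap1 + r2·wrap2 + 2·C·cosβ = 18·3.3922 + 6·2.8909 + 2·95.2470 = 268.9002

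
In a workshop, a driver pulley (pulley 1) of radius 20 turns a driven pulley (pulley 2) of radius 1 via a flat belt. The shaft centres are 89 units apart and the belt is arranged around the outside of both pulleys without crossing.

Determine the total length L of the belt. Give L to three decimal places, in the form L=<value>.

L=248.045

open belt: β = asin((r2−r1)/C) = asin(-19/89) = -12.3266°
wrap1 = π − 2β = 204.6531°
wrap2 = π + 2β = 155.3469°
tangent length = C·cosβ = 86.9483
L = r1·wrap1 + r2·wrap2 + 2·C·cosβ = 20·3.5719 + 1·2.7113 + 2·86.9483 = 248.0452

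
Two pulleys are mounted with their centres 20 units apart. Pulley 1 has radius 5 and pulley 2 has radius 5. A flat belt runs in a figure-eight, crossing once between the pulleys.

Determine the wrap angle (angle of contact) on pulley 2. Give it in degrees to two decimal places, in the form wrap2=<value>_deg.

wrap2=240.00_deg

crossed belt: β = asin((r1+r2)/C) = asin(10/20) = 30.0000°
wrap1 = wrap2 = π + 2β = 240.0000°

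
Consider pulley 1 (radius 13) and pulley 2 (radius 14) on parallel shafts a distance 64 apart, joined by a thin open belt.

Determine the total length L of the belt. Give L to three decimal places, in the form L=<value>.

open belt: β = asin((r2−r1)/C) = asin(1/64) = 0.8953°
wrap1 = π − 2β = 178.2094°
wrap2 = π + 2β = 181.7906°
tangent length = C·cosβ = 63.9922
L = r1·wrap1 + r2·wrap2 + 2·C·cosβ = 13·3.1103 + 14·3.1728 + 2·63.9922 = 212.8386

L=212.839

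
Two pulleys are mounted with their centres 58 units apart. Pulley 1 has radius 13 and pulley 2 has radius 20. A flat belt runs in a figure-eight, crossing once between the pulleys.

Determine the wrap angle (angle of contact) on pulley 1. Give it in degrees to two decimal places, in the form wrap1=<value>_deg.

wrap1=249.36_deg

crossed belt: β = asin((r1+r2)/C) = asin(33/58) = 34.6781°
wrap1 = wrap2 = π + 2β = 249.3562°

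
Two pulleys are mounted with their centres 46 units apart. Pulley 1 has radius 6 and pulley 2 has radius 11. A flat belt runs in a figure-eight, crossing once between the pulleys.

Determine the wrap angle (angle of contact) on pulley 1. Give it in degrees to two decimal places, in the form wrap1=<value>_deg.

crossed belt: β = asin((r1+r2)/C) = asin(17/46) = 21.6888°
wrap1 = wrap2 = π + 2β = 223.3776°

wrap1=223.38_deg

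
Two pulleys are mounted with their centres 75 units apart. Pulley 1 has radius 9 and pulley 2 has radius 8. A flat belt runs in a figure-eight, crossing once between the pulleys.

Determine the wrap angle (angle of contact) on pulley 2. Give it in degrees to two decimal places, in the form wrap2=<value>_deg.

wrap2=206.20_deg

crossed belt: β = asin((r1+r2)/C) = asin(17/75) = 13.1009°
wrap1 = wrap2 = π + 2β = 206.2018°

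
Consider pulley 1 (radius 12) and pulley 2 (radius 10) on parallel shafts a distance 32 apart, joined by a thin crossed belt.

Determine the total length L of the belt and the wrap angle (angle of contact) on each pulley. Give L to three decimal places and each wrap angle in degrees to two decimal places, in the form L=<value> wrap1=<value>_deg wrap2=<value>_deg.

crossed belt: β = asin((r1+r2)/C) = asin(22/32) = 43.4325°
wrap1 = wrap2 = π + 2β = 266.8651°
tangent length = C·cosβ = 23.2379
L = (r1+r2)·wrap + 2·C·cosβ = 22·4.6577 + 2·23.2379 = 148.9446

L=148.945 wrap1=266.87_deg wrap2=266.87_deg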